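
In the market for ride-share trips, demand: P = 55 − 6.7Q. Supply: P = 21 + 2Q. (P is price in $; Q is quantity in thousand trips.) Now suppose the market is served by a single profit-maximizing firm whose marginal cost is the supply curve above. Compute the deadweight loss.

Competitive equilibrium: 55 − 6.7Q = 21 + 2Q → Q* = 3.90805, P* = 28.81609.
Marginal revenue: MR = 55 − 13.4Q. Set MR = MC: 55 − 13.4Q = 21 + 2Q → Q_m = 2.20779.
Price P_m = 55 − 6.7·2.20779 = 40.20781; MC(Q_m) = 21 + 2·2.20779 = 25.41558.
Competitive Q* = 3.90805, so ΔQ = 1.70026; wedge = 40.20781 − 25.41558 = 14.79223.
Deadweight loss = ½ × 1.70026 × 14.79223 = $12.58 thousand.

$12.58 thousand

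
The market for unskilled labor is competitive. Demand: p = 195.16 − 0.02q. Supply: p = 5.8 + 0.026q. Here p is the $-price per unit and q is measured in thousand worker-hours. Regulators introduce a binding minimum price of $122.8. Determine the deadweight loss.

Competitive equilibrium: 195.16 − 0.02q = 5.8 + 0.026q → q* = 4116.5217, p* = 112.8296.
At the floor p = 122.8, quantity demanded = (195.16 − 122.8)/0.02 = 3618.
Sellers' marginal cost at q' = 3618: 5.8 + 0.026·3618 = 99.868.
Δq = 4116.5217 − 3618 = 498.5217; wedge = 122.8 − 99.868 = 22.932.
Welfare loss = ½ × 498.5217 × 22.932 = $5716.05 thousand.

$5716.05 thousand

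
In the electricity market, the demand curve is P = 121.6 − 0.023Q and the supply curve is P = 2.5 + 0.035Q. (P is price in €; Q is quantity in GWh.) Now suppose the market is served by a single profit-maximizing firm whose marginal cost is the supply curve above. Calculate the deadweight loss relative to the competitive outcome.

Competitive equilibrium: 121.6 − 0.023Q = 2.5 + 0.035Q → Q* = 2053.44828, P* = 74.37069.
Marginal revenue: MR = 121.6 − 0.046Q. Set MR = MC: 121.6 − 0.046Q = 2.5 + 0.035Q → Q_m = 1470.37037.
Price P_m = 121.6 − 0.023·1470.37037 = 87.78148; MC(Q_m) = 2.5 + 0.035·1470.37037 = 53.96296.
Competitive Q* = 2053.44828, so ΔQ = 583.07791; wedge = 87.78148 − 53.96296 = 33.81852.
The triangle = ½ × 583.07791 × 33.81852 = €9859.42.

€9859.42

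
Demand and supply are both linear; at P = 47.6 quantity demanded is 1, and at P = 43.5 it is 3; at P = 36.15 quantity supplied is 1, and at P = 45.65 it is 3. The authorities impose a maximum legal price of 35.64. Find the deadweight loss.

Demand slope = (43.5 − 47.6)/(3 − 1) = −2.05, so P = 49.65 − 2.05Q.
Supply slope = (45.65 − 36.15)/(3 − 1) = 4.75, so P = 31.4 + 4.75Q.
Competitive equilibrium: 49.65 − 2.05Q = 31.4 + 4.75Q → Q* = 2.6838, P* = 44.1482.
At the ceiling P = 35.64, quantity supplied = (35.64 − 31.4)/4.75 = 0.8926.
Willingness to pay at Q' = 0.8926: 49.65 − 2.05·0.8926 = 47.8202.
ΔQ = 2.6838 − 0.8926 = 1.7912; wedge = 47.8202 − 35.64 = 12.1802.
Deadweight loss = ½ × 1.7912 × 12.1802 = 10.91.

10.91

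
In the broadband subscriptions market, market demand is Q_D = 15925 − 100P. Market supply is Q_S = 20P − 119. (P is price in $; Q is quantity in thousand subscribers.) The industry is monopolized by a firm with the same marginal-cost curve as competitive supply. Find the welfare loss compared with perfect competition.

$3996.75 thousand

In inverse form: demand P = 159.25 − 0.01Q, supply P = 5.95 + 0.05Q.
Competitive equilibrium: 159.25 − 0.01Q = 5.95 + 0.05Q → Q* = 2555, P* = 133.7.
Marginal revenue: MR = 159.25 − 0.02Q. Set MR = MC: 159.25 − 0.02Q = 5.95 + 0.05Q → Q_m = 2190.
Price P_m = 159.25 − 0.01·2190 = 137.35; MC(Q_m) = 5.95 + 0.05·2190 = 115.45.
Competitive Q* = 2555, so ΔQ = 365; wedge = 137.35 − 115.45 = 21.9.
Deadweight loss = ½ × 365 × 21.9 = $3996.75 thousand.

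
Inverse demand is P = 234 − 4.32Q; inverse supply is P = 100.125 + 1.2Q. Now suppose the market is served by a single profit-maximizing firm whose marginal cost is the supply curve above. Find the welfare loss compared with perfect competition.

Competitive equilibrium: 234 − 4.32Q = 100.125 + 1.2Q → Q* = 24.2527, P* = 129.2283.
Marginal revenue: MR = 234 − 8.64Q. Set MR = MC: 234 − 8.64Q = 100.125 + 1.2Q → Q_m = 13.6052.
Price P_m = 234 − 4.32·13.6052 = 175.2255; MC(Q_m) = 100.125 + 1.2·13.6052 = 116.4512.
Competitive Q* = 24.2527, so ΔQ = 10.6475; wedge = 175.2255 − 116.4512 = 58.7743.
Welfare loss = ½ × 10.6475 × 58.7743 = 312.90.

312.90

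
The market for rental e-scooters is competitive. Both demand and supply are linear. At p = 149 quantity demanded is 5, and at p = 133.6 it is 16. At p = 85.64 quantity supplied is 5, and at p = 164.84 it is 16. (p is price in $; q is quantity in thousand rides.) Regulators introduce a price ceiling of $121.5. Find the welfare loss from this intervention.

Demand slope = (133.6 − 149)/(16 − 5) = −1.4, so p = 156 − 1.4q.
Supply slope = (164.84 − 85.64)/(16 − 5) = 7.2, so p = 49.64 + 7.2q.
Competitive equilibrium: 156 − 1.4q = 49.64 + 7.2q → q* = 12.3674, p* = 138.6856.
At the ceiling p = 121.5, quantity supplied = (121.5 − 49.64)/7.2 = 9.9806.
Willingness to pay at q' = 9.9806: 156 − 1.4·9.9806 = 142.0272.
Δq = 12.3674 − 9.9806 = 2.3868; wedge = 142.0272 − 121.5 = 20.5272.
Deadweight loss = ½ × 2.3868 × 20.5272 = $24.50 thousand.

$24.50 thousand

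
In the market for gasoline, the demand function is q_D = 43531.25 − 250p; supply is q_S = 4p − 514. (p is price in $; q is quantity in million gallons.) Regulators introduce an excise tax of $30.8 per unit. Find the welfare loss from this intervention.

In inverse form: demand p = 174.125 − 0.004q, supply p = 128.5 + 0.25q.
Competitive equilibrium: 174.125 − 0.004q = 128.5 + 0.25q → q* = 179.626, p* = 173.4065.
With the tax, the buyer price exceeds the seller price by 30.8: (174.125 − 0.004q) − (128.5 + 0.25q) = 30.8 → q' = 58.3661.
Δq = 179.626 − 58.3661 = 121.2599; the wedge equals the tax, 30.8.
The triangle = ½ × 121.2599 × 30.8 = $1867.40 million.

$1867.40 million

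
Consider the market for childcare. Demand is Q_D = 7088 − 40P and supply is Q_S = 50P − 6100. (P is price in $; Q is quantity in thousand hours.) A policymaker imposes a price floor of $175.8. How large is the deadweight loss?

$30835.36 thousand

In inverse form: demand P = 177.2 − 0.025Q, supply P = 122 + 0.02Q.
Competitive equilibrium: 177.2 − 0.025Q = 122 + 0.02Q → Q* = 1226.6667, P* = 146.5333.
At the floor P = 175.8, quantity demanded = (177.2 − 175.8)/0.025 = 56.
Sellers' marginal cost at Q' = 56: 122 + 0.02·56 = 123.12.
ΔQ = 1226.6667 − 56 = 1170.6667; wedge = 175.8 − 123.12 = 52.68.
Welfare loss = ½ × 1170.6667 × 52.68 = $30835.36 thousand.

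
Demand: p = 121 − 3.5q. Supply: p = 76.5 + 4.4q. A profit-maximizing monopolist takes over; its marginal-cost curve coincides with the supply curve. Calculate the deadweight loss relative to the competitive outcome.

11.81

Competitive equilibrium: 121 − 3.5q = 76.5 + 4.4q → q* = 5.6329, p* = 101.2848.
Marginal revenue: MR = 121 − 7q. Set MR = MC: 121 − 7q = 76.5 + 4.4q → q_m = 3.9035.
Price p_m = 121 − 3.5·3.9035 = 107.3378; MC(q_m) = 76.5 + 4.4·3.9035 = 93.6754.
Competitive q* = 5.6329, so Δq = 1.7294; wedge = 107.3378 − 93.6754 = 13.6624.
The triangle = ½ × 1.7294 × 13.6624 = 11.81.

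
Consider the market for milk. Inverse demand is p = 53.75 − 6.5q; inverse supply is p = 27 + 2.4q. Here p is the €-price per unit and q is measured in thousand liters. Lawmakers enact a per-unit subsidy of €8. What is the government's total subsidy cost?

€31.24 thousand

Competitive equilibrium: 53.75 − 6.5q = 27 + 2.4q → q* = 3.0056, p* = 34.2135.
The subsidy lowers effective supply by 8: p = 19 + 2.4q.
New quantity: 53.75 − 6.5q = 19 + 2.4q → q' = 3.9045.
Total subsidy cost = 8 × 3.9045 = €31.24 thousand.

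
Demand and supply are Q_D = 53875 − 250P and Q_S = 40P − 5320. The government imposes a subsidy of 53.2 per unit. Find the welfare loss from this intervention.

48797.24

In inverse form: demand P = 215.5 − 0.004Q, supply P = 133 + 0.025Q.
Competitive equilibrium: 215.5 − 0.004Q = 133 + 0.025Q → Q* = 2844.8276, P* = 204.1207.
The subsidy lowers effective supply by 53.2: P = 79.8 + 0.025Q.
New quantity: 215.5 − 0.004Q = 79.8 + 0.025Q → Q' = 4679.3103.
Overproduction ΔQ = 4679.3103 − 2844.8276 = 1834.4827; wedge = subsidy = 53.2.
Deadweight loss = ½ × 1834.4827 × 53.2 = 48797.24.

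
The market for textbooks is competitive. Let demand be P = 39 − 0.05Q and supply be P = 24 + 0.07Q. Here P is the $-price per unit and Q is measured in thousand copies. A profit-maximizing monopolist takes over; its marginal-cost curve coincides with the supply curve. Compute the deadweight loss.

$81.10 thousand

Competitive equilibrium: 39 − 0.05Q = 24 + 0.07Q → Q* = 125, P* = 32.75.
Marginal revenue: MR = 39 − 0.1Q. Set MR = MC: 39 − 0.1Q = 24 + 0.07Q → Q_m = 88.2353.
Price P_m = 39 − 0.05·88.2353 = 34.5882; MC(Q_m) = 24 + 0.07·88.2353 = 30.1765.
Competitive Q* = 125, so ΔQ = 36.7647; wedge = 34.5882 − 30.1765 = 4.4117.
The triangle = ½ × 36.7647 × 4.4117 = $81.10 thousand.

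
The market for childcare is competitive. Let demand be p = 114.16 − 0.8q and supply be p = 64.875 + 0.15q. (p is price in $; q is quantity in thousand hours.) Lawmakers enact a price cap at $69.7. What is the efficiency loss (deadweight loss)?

Competitive equilibrium: 114.16 − 0.8q = 64.875 + 0.15q → q* = 51.8789, p* = 72.6568.
At the ceiling p = 69.7, quantity supplied = (69.7 − 64.875)/0.15 = 32.1667.
Willingness to pay at q' = 32.1667: 114.16 − 0.8·32.1667 = 88.4266.
Δq = 51.8789 − 32.1667 = 19.7122; wedge = 88.4266 − 69.7 = 18.7266.
Deadweight loss = ½ × 19.7122 × 18.7266 = $184.57 thousand.

$184.57 thousand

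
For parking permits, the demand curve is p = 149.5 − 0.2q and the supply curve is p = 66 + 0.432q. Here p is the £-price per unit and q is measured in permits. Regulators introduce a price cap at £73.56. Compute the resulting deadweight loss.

Competitive equilibrium: 149.5 − 0.2q = 66 + 0.432q → q* = 132.1203, p* = 123.0759.
At the ceiling p = 73.56, quantity supplied = (73.56 − 66)/0.432 = 17.5.
Willingness to pay at q' = 17.5: 149.5 − 0.2·17.5 = 146.
Δq = 132.1203 − 17.5 = 114.6203; wedge = 146 − 73.56 = 72.44.
The triangle = ½ × 114.6203 × 72.44 = £4151.55.

£4151.55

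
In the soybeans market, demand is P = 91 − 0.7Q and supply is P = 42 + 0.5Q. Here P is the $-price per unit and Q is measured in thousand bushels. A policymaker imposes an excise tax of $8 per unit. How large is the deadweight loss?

Competitive equilibrium: 91 − 0.7Q = 42 + 0.5Q → Q* = 40.8333, P* = 62.4167.
With the tax, the buyer price exceeds the seller price by 8: (91 − 0.7Q) − (42 + 0.5Q) = 8 → Q' = 34.1667.
ΔQ = 40.8333 − 34.1667 = 6.6666; the wedge equals the tax, 8.
Welfare loss = ½ × 6.6666 × 8 = $26.67 thousand.

$26.67 thousand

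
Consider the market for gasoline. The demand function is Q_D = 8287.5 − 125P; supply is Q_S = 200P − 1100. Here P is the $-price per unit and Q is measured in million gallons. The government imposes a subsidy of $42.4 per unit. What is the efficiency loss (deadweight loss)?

In inverse form: demand P = 66.3 − 0.008Q, supply P = 5.5 + 0.005Q.
Competitive equilibrium: 66.3 − 0.008Q = 5.5 + 0.005Q → Q* = 4676.92308, P* = 28.88462.
The subsidy lowers effective supply by 42.4: P = 0.005Q − 36.9.
New quantity: 66.3 − 0.008Q = 0.005Q − 36.9 → Q' = 7938.46154.
Overproduction ΔQ = 7938.46154 − 4676.92308 = 3261.53846; wedge = subsidy = 42.4.
Welfare loss = ½ × 3261.53846 × 42.4 = $69144.62 million.

$69144.62 million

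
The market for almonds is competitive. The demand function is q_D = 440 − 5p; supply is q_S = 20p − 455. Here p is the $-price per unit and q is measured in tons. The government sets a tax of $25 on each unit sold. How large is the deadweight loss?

$1250

In inverse form: demand p = 88 − 0.2q, supply p = 22.75 + 0.05q.
Competitive equilibrium: 88 − 0.2q = 22.75 + 0.05q → q* = 261, p* = 35.8.
With the tax, the buyer price exceeds the seller price by 25: (88 − 0.2q) − (22.75 + 0.05q) = 25 → q' = 161.
Δq = 261 − 161 = 100; the wedge equals the tax, 25.
DWL = ½ × 100 × 25 = $1250.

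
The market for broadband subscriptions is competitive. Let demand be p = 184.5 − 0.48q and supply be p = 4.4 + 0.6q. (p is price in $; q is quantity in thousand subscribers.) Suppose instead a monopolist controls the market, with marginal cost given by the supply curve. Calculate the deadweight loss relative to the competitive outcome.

Competitive equilibrium: 184.5 − 0.48q = 4.4 + 0.6q → q* = 166.7593, p* = 104.4556.
Marginal revenue: MR = 184.5 − 0.96q. Set MR = MC: 184.5 − 0.96q = 4.4 + 0.6q → q_m = 115.4487.
Price p_m = 184.5 − 0.48·115.4487 = 129.0846; MC(q_m) = 4.4 + 0.6·115.4487 = 73.6692.
Competitive q* = 166.7593, so Δq = 51.3106; wedge = 129.0846 − 73.6692 = 55.4154.
The triangle = ½ × 51.3106 × 55.4154 = $1421.70 thousand.

$1421.70 thousand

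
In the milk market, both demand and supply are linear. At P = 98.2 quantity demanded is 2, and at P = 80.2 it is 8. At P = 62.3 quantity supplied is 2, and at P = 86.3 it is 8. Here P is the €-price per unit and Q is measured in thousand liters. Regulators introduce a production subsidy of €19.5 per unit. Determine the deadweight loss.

€27.16 thousand

Demand slope = (80.2 − 98.2)/(8 − 2) = −3, so P = 104.2 − 3Q.
Supply slope = (86.3 − 62.3)/(8 − 2) = 4, so P = 54.3 + 4Q.
Competitive equilibrium: 104.2 − 3Q = 54.3 + 4Q → Q* = 7.1286, P* = 82.8143.
The subsidy lowers effective supply by 19.5: P = 34.8 + 4Q.
New quantity: 104.2 − 3Q = 34.8 + 4Q → Q' = 9.9143.
Overproduction ΔQ = 9.9143 − 7.1286 = 2.7857; wedge = subsidy = 19.5.
DWL = ½ × 2.7857 × 19.5 = €27.16 thousand.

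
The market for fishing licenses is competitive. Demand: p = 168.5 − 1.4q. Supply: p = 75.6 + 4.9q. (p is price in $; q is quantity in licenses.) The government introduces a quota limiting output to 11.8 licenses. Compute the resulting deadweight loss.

Competitive equilibrium: 168.5 − 1.4q = 75.6 + 4.9q → q* = 14.746, p* = 147.8556.
At q = 11.8: demand price = 168.5 − 1.4·11.8 = 151.98; supply price = 75.6 + 4.9·11.8 = 133.42.
Δq = 14.746 − 11.8 = 2.946; wedge = 151.98 − 133.42 = 18.56.
DWL = ½ × 2.946 × 18.56 = $27.34.

$27.34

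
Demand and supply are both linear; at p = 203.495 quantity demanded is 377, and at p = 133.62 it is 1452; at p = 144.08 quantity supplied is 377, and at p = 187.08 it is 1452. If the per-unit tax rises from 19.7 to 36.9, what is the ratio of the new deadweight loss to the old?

3.508

Demand slope = (133.62 − 203.495)/(1452 − 377) = −0.065, so p = 228 − 0.065q.
Supply slope = (187.08 − 144.08)/(1452 − 377) = 0.04, so p = 129 + 0.04q.
Competitive equilibrium: 228 − 0.065q = 129 + 0.04q → q* = 942.8571, p* = 166.7143.
For a per-unit tax t: Δq = t/0.105, so DWL = ½·t·(t/0.105) = t²/0.21.
At t = 19.7: DWL = 1848.048. At t = 36.9: DWL = 6483.857.
Ratio = (36.9/19.7)² = 3.508.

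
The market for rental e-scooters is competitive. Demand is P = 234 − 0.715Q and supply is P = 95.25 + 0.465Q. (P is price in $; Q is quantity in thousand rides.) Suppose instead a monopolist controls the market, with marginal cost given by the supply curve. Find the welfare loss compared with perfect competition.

$1161.31 thousand

Competitive equilibrium: 234 − 0.715Q = 95.25 + 0.465Q → Q* = 117.5847, P* = 149.9269.
Marginal revenue: MR = 234 − 1.43Q. Set MR = MC: 234 − 1.43Q = 95.25 + 0.465Q → Q_m = 73.219.
Price P_m = 234 − 0.715·73.219 = 181.6484; MC(Q_m) = 95.25 + 0.465·73.219 = 129.2968.
Competitive Q* = 117.5847, so ΔQ = 44.3657; wedge = 181.6484 − 129.2968 = 52.3516.
Deadweight loss = ½ × 44.3657 × 52.3516 = $1161.31 thousand.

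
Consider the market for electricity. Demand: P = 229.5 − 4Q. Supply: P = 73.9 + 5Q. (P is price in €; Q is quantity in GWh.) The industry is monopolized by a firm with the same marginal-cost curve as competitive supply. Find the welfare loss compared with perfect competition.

Competitive equilibrium: 229.5 − 4Q = 73.9 + 5Q → Q* = 17.28889, P* = 160.34444.
Marginal revenue: MR = 229.5 − 8Q. Set MR = MC: 229.5 − 8Q = 73.9 + 5Q → Q_m = 11.96923.
Price P_m = 229.5 − 4·11.96923 = 181.62308; MC(Q_m) = 73.9 + 5·11.96923 = 133.74615.
Competitive Q* = 17.28889, so ΔQ = 5.31966; wedge = 181.62308 − 133.74615 = 47.87693.
DWL = ½ × 5.31966 × 47.87693 = €127.34.

€127.34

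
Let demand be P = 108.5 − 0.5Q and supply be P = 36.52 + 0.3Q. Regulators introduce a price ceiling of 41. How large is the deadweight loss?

2252.50

Competitive equilibrium: 108.5 − 0.5Q = 36.52 + 0.3Q → Q* = 89.975, P* = 63.5125.
At the ceiling P = 41, quantity supplied = (41 − 36.52)/0.3 = 14.9333.
Willingness to pay at Q' = 14.9333: 108.5 − 0.5·14.9333 = 101.0334.
ΔQ = 89.975 − 14.9333 = 75.0417; wedge = 101.0334 − 41 = 60.0334.
Deadweight loss = ½ × 75.0417 × 60.0334 = 2252.50.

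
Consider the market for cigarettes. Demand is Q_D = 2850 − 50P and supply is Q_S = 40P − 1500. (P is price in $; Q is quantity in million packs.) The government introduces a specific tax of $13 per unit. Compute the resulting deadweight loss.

In inverse form: demand P = 57 − 0.02Q, supply P = 37.5 + 0.025Q.
Competitive equilibrium: 57 − 0.02Q = 37.5 + 0.025Q → Q* = 433.3333, P* = 48.3333.
With the tax, the buyer price exceeds the seller price by 13: (57 − 0.02Q) − (37.5 + 0.025Q) = 13 → Q' = 144.4444.
ΔQ = 433.3333 − 144.4444 = 288.8889; the wedge equals the tax, 13.
DWL = ½ × 288.8889 × 13 = $1877.78 million.

$1877.78 million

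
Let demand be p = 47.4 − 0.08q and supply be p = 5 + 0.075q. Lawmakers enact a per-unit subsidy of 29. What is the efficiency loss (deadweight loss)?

2712.90

Competitive equilibrium: 47.4 − 0.08q = 5 + 0.075q → q* = 273.5484, p* = 25.5161.
The subsidy lowers effective supply by 29: p = 0.075q − 24.
New quantity: 47.4 − 0.08q = 0.075q − 24 → q' = 460.6452.
Overproduction Δq = 460.6452 − 273.5484 = 187.0968; wedge = subsidy = 29.
The triangle = ½ × 187.0968 × 29 = 2712.90.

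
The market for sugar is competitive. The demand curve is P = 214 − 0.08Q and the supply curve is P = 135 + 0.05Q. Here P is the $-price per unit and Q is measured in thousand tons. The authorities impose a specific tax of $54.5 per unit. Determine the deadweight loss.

$11424.04 thousand

Competitive equilibrium: 214 − 0.08Q = 135 + 0.05Q → Q* = 607.6923, P* = 165.3846.
With the tax, the buyer price exceeds the seller price by 54.5: (214 − 0.08Q) − (135 + 0.05Q) = 54.5 → Q' = 188.4615.
ΔQ = 607.6923 − 188.4615 = 419.2308; the wedge equals the tax, 54.5.
DWL = ½ × 419.2308 × 54.5 = $11424.04 thousand.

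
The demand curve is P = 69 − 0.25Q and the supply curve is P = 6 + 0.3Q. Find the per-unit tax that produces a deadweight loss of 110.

11

Competitive equilibrium: 69 − 0.25Q = 6 + 0.3Q → Q* = 114.5455, P* = 40.3636.
A tax t gives ΔQ = t/0.55 and wedge t, so DWL = t²/1.1.
t²/1.1 = 110 → t² = 121 → t = 11.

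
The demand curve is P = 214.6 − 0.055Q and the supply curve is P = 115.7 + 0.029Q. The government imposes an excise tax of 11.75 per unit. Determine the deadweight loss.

821.80

Competitive equilibrium: 214.6 − 0.055Q = 115.7 + 0.029Q → Q* = 1177.381, P* = 149.844.
With the tax, the buyer price exceeds the seller price by 11.75: (214.6 − 0.055Q) − (115.7 + 0.029Q) = 11.75 → Q' = 1037.5.
ΔQ = 1177.381 − 1037.5 = 139.881; the wedge equals the tax, 11.75.
DWL = ½ × 139.881 × 11.75 = 821.80.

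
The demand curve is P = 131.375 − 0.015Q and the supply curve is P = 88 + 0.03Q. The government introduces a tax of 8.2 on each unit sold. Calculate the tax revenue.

Competitive equilibrium: 131.375 − 0.015Q = 88 + 0.03Q → Q* = 963.8889, P* = 116.9167.
With the tax, the buyer price exceeds the seller price by 8.2: (131.375 − 0.015Q) − (88 + 0.03Q) = 8.2 → Q' = 781.6667.
Tax revenue = 8.2 × 781.6667 = 6409.67.

6409.67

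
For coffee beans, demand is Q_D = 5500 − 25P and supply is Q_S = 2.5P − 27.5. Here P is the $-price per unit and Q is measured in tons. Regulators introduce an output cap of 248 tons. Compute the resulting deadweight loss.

In inverse form: demand P = 220 − 0.04Q, supply P = 11 + 0.4Q.
Competitive equilibrium: 220 − 0.04Q = 11 + 0.4Q → Q* = 475, P* = 201.
At Q = 248: demand price = 220 − 0.04·248 = 210.08; supply price = 11 + 0.4·248 = 110.2.
ΔQ = 475 − 248 = 227; wedge = 210.08 − 110.2 = 99.88.
DWL = ½ × 227 × 99.88 = $11336.38.

$11336.38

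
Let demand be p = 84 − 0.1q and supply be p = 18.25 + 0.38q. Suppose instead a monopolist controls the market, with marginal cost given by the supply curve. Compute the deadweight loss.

Competitive equilibrium: 84 − 0.1q = 18.25 + 0.38q → q* = 136.9792, p* = 70.3021.
Marginal revenue: MR = 84 − 0.2q. Set MR = MC: 84 − 0.2q = 18.25 + 0.38q → q_m = 113.3621.
Price p_m = 84 − 0.1·113.3621 = 72.6638; MC(q_m) = 18.25 + 0.38·113.3621 = 61.3276.
Competitive q* = 136.9792, so Δq = 23.6171; wedge = 72.6638 − 61.3276 = 11.3362.
Deadweight loss = ½ × 23.6171 × 11.3362 = 133.86.

133.86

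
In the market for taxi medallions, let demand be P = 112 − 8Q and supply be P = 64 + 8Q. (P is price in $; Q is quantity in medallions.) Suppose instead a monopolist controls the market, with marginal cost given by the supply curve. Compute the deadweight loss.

Competitive equilibrium: 112 − 8Q = 64 + 8Q → Q* = 3, P* = 88.
Marginal revenue: MR = 112 − 16Q. Set MR = MC: 112 − 16Q = 64 + 8Q → Q_m = 2.
Price P_m = 112 − 8·2 = 96; MC(Q_m) = 64 + 8·2 = 80.
Competitive Q* = 3, so ΔQ = 1; wedge = 96 − 80 = 16.
DWL = ½ × 1 × 16 = $8.

$8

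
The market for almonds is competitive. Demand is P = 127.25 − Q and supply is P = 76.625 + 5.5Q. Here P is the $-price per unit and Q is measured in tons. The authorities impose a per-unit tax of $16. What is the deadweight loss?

$19.69

Competitive equilibrium: 127.25 − Q = 76.625 + 5.5Q → Q* = 7.7885, P* = 119.4615.
With the tax, the buyer price exceeds the seller price by 16: (127.25 − Q) − (76.625 + 5.5Q) = 16 → Q' = 5.3269.
ΔQ = 7.7885 − 5.3269 = 2.4616; the wedge equals the tax, 16.
Welfare loss = ½ × 2.4616 × 16 = $19.69.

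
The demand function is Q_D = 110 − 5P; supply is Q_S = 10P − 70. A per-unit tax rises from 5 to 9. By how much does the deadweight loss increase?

In inverse form: demand P = 22 − 0.2Q, supply P = 7 + 0.1Q.
Competitive equilibrium: 22 − 0.2Q = 7 + 0.1Q → Q* = 50, P* = 12.
For a per-unit tax t: ΔQ = t/0.3, so DWL = ½·t·(t/0.3) = t²/0.6.
At t = 5: DWL = 41.667. At t = 9: DWL = 135.
Increase = 135 − 41.667 = 93.33.

93.33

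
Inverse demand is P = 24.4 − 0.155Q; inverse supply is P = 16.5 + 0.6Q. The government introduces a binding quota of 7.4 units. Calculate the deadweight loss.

Competitive equilibrium: 24.4 − 0.155Q = 16.5 + 0.6Q → Q* = 10.4636, P* = 22.7781.
At Q = 7.4: demand price = 24.4 − 0.155·7.4 = 23.253; supply price = 16.5 + 0.6·7.4 = 20.94.
ΔQ = 10.4636 − 7.4 = 3.0636; wedge = 23.253 − 20.94 = 2.313.
Welfare loss = ½ × 3.0636 × 2.313 = 3.54.

3.54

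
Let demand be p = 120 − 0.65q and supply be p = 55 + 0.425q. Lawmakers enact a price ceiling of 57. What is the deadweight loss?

Competitive equilibrium: 120 − 0.65q = 55 + 0.425q → q* = 60.4651, p* = 80.6977.
At the ceiling p = 57, quantity supplied = (57 − 55)/0.425 = 4.7059.
Willingness to pay at q' = 4.7059: 120 − 0.65·4.7059 = 116.9412.
Δq = 60.4651 − 4.7059 = 55.7592; wedge = 116.9412 − 57 = 59.9412.
The triangle = ½ × 55.7592 × 59.9412 = 1671.14.

1671.14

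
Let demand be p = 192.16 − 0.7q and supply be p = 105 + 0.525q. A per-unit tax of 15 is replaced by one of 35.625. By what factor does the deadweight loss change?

5.641

Competitive equilibrium: 192.16 − 0.7q = 105 + 0.525q → q* = 71.151, p* = 142.3543.
For a per-unit tax t: Δq = t/1.225, so DWL = ½·t·(t/1.225) = t²/2.45.
At t = 15: DWL = 91.837. At t = 35.625: DWL = 518.017.
Ratio = (35.625/15)² = 5.641.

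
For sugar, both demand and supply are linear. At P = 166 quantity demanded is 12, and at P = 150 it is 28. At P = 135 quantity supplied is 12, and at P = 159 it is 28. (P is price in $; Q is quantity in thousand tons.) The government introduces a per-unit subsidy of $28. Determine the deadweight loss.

Demand slope = (150 − 166)/(28 − 12) = −1, so P = 178 − Q.
Supply slope = (159 − 135)/(28 − 12) = 1.5, so P = 117 + 1.5Q.
Competitive equilibrium: 178 − Q = 117 + 1.5Q → Q* = 24.4, P* = 153.6.
The subsidy lowers effective supply by 28: P = 89 + 1.5Q.
New quantity: 178 − Q = 89 + 1.5Q → Q' = 35.6.
Overproduction ΔQ = 35.6 − 24.4 = 11.2; wedge = subsidy = 28.
The triangle = ½ × 11.2 × 28 = $156.80 thousand.

$156.80 thousand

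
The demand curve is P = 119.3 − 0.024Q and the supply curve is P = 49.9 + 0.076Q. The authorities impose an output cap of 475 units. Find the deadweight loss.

2398.05

Competitive equilibrium: 119.3 − 0.024Q = 49.9 + 0.076Q → Q* = 694, P* = 102.644.
At Q = 475: demand price = 119.3 − 0.024·475 = 107.9; supply price = 49.9 + 0.076·475 = 86.
ΔQ = 694 − 475 = 219; wedge = 107.9 − 86 = 21.9.
The triangle = ½ × 219 × 21.9 = 2398.05.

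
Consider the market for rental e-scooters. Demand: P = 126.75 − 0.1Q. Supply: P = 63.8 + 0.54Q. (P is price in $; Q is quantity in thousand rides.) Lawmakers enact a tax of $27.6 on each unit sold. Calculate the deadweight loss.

$595.125 thousand

Competitive equilibrium: 126.75 − 0.1Q = 63.8 + 0.54Q → Q* = 98.3594, P* = 116.9141.
With the tax, the buyer price exceeds the seller price by 27.6: (126.75 − 0.1Q) − (63.8 + 0.54Q) = 27.6 → Q' = 55.2344.
ΔQ = 98.3594 − 55.2344 = 43.125; the wedge equals the tax, 27.6.
DWL = ½ × 43.125 × 27.6 = $595.125 thousand.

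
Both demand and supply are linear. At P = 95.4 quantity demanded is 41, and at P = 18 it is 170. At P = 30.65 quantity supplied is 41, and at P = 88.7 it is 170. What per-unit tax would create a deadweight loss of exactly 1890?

63

Demand slope = (18 − 95.4)/(170 − 41) = −0.6, so P = 120 − 0.6Q.
Supply slope = (88.7 − 30.65)/(170 − 41) = 0.45, so P = 12.2 + 0.45Q.
Competitive equilibrium: 120 − 0.6Q = 12.2 + 0.45Q → Q* = 102.6667, P* = 58.4.
A tax t gives ΔQ = t/1.05 and wedge t, so DWL = t²/2.1.
t²/2.1 = 1890 → t² = 3969 → t = 63.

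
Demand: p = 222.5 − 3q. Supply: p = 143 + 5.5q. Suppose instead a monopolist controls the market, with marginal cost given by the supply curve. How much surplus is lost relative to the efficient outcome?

Competitive equilibrium: 222.5 − 3q = 143 + 5.5q → q* = 9.3529, p* = 194.4412.
Marginal revenue: MR = 222.5 − 6q. Set MR = MC: 222.5 − 6q = 143 + 5.5q → q_m = 6.913.
Price p_m = 222.5 − 3·6.913 = 201.761; MC(q_m) = 143 + 5.5·6.913 = 181.0215.
Competitive q* = 9.3529, so Δq = 2.4399; wedge = 201.761 − 181.0215 = 20.7395.
DWL = ½ × 2.4399 × 20.7395 = 25.30.

25.30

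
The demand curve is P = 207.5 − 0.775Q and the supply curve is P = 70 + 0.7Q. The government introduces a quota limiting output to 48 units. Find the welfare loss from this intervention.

1508.10

Competitive equilibrium: 207.5 − 0.775Q = 70 + 0.7Q → Q* = 93.2203, P* = 135.2542.
At Q = 48: demand price = 207.5 − 0.775·48 = 170.3; supply price = 70 + 0.7·48 = 103.6.
ΔQ = 93.2203 − 48 = 45.2203; wedge = 170.3 − 103.6 = 66.7.
Deadweight loss = ½ × 45.2203 × 66.7 = 1508.10.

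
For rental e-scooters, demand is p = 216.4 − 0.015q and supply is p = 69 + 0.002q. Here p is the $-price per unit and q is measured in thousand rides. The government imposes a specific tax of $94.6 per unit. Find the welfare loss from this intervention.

Competitive equilibrium: 216.4 − 0.015q = 69 + 0.002q → q* = 8670.58824, p* = 86.34118.
With the tax, the buyer price exceeds the seller price by 94.6: (216.4 − 0.015q) − (69 + 0.002q) = 94.6 → q' = 3105.88235.
Δq = 8670.58824 − 3105.88235 = 5564.70589; the wedge equals the tax, 94.6.
DWL = ½ × 5564.70589 × 94.6 = $263210.59 thousand.

$263210.59 thousand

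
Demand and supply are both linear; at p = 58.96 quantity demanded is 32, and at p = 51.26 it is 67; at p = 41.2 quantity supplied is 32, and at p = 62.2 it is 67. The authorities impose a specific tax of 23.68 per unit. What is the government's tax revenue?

Demand slope = (51.26 − 58.96)/(67 − 32) = −0.22, so p = 66 − 0.22q.
Supply slope = (62.2 − 41.2)/(67 − 32) = 0.6, so p = 22 + 0.6q.
Competitive equilibrium: 66 − 0.22q = 22 + 0.6q → q* = 53.6585, p* = 54.1951.
With the tax, the buyer price exceeds the seller price by 23.68: (66 − 0.22q) − (22 + 0.6q) = 23.68 → q' = 24.7805.
Tax revenue = 23.68 × 24.7805 = 586.80.

586.80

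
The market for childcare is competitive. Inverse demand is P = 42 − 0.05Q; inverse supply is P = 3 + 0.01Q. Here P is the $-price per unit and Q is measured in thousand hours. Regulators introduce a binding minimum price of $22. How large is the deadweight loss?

$1875 thousand

Competitive equilibrium: 42 − 0.05Q = 3 + 0.01Q → Q* = 650, P* = 9.5.
At the floor P = 22, quantity demanded = (42 − 22)/0.05 = 400.
Sellers' marginal cost at Q' = 400: 3 + 0.01·400 = 7.
ΔQ = 650 − 400 = 250; wedge = 22 − 7 = 15.
Welfare loss = ½ × 250 × 15 = $1875 thousand.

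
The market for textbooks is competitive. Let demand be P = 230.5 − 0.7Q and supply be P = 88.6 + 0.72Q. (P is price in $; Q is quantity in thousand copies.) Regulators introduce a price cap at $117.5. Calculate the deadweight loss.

$2538.20 thousand

Competitive equilibrium: 230.5 − 0.7Q = 88.6 + 0.72Q → Q* = 99.9296, P* = 160.5493.
At the ceiling P = 117.5, quantity supplied = (117.5 − 88.6)/0.72 = 40.1389.
Willingness to pay at Q' = 40.1389: 230.5 − 0.7·40.1389 = 202.4028.
ΔQ = 99.9296 − 40.1389 = 59.7907; wedge = 202.4028 − 117.5 = 84.9028.
The triangle = ½ × 59.7907 × 84.9028 = $2538.20 thousand.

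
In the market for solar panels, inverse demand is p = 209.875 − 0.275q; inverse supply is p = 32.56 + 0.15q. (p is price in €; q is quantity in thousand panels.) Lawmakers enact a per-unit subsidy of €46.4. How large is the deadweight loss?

Competitive equilibrium: 209.875 − 0.275q = 32.56 + 0.15q → q* = 417.2118, p* = 95.1418.
The subsidy lowers effective supply by 46.4: p = 0.15q − 13.84.
New quantity: 209.875 − 0.275q = 0.15q − 13.84 → q' = 526.3882.
Overproduction Δq = 526.3882 − 417.2118 = 109.1764; wedge = subsidy = 46.4.
DWL = ½ × 109.1764 × 46.4 = €2532.89 thousand.

€2532.89 thousand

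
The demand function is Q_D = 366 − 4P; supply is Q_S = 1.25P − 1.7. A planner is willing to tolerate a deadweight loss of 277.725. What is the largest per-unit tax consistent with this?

24.15

In inverse form: demand P = 91.5 − 0.25Q, supply P = 1.36 + 0.8Q.
Competitive equilibrium: 91.5 − 0.25Q = 1.36 + 0.8Q → Q* = 85.8476, P* = 70.0381.
A tax t gives ΔQ = t/1.05 and wedge t, so DWL = t²/2.1.
t²/2.1 = 277.725 → t² = 583.2225 → t = 24.15.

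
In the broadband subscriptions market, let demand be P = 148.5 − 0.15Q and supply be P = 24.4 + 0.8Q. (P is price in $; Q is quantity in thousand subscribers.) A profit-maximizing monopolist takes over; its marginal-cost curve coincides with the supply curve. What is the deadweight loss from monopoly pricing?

$150.73 thousand

Competitive equilibrium: 148.5 − 0.15Q = 24.4 + 0.8Q → Q* = 130.6316, P* = 128.9053.
Marginal revenue: MR = 148.5 − 0.3Q. Set MR = MC: 148.5 − 0.3Q = 24.4 + 0.8Q → Q_m = 112.8182.
Price P_m = 148.5 − 0.15·112.8182 = 131.5773; MC(Q_m) = 24.4 + 0.8·112.8182 = 114.6546.
Competitive Q* = 130.6316, so ΔQ = 17.8134; wedge = 131.5773 − 114.6546 = 16.9227.
DWL = ½ × 17.8134 × 16.9227 = $150.73 thousand.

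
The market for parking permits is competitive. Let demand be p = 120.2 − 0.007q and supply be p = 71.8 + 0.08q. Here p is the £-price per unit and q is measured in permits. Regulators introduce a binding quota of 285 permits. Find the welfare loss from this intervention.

£3202.28

Competitive equilibrium: 120.2 − 0.007q = 71.8 + 0.08q → q* = 556.3218, p* = 116.3057.
At q = 285: demand price = 120.2 − 0.007·285 = 118.205; supply price = 71.8 + 0.08·285 = 94.6.
Δq = 556.3218 − 285 = 271.3218; wedge = 118.205 − 94.6 = 23.605.
Deadweight loss = ½ × 271.3218 × 23.605 = £3202.28.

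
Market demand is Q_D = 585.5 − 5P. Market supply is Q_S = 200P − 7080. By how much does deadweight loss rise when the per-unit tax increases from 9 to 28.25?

1748.93

In inverse form: demand P = 117.1 − 0.2Q, supply P = 35.4 + 0.005Q.
Competitive equilibrium: 117.1 − 0.2Q = 35.4 + 0.005Q → Q* = 398.5366, P* = 37.3927.
For a per-unit tax t: ΔQ = t/0.205, so DWL = ½·t·(t/0.205) = t²/0.41.
At t = 9: DWL = 197.561. At t = 28.25: DWL = 1946.494.
Increase = 1946.494 − 197.561 = 1748.93.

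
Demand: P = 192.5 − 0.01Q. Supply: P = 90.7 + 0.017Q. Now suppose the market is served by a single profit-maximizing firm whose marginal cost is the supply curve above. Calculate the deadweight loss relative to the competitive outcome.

14018.40

Competitive equilibrium: 192.5 − 0.01Q = 90.7 + 0.017Q → Q* = 3770.37037, P* = 154.7963.
Marginal revenue: MR = 192.5 − 0.02Q. Set MR = MC: 192.5 − 0.02Q = 90.7 + 0.017Q → Q_m = 2751.35135.
Price P_m = 192.5 − 0.01·2751.35135 = 164.98649; MC(Q_m) = 90.7 + 0.017·2751.35135 = 137.47297.
Competitive Q* = 3770.37037, so ΔQ = 1019.01902; wedge = 164.98649 − 137.47297 = 27.51352.
The triangle = ½ × 1019.01902 × 27.51352 = 14018.40.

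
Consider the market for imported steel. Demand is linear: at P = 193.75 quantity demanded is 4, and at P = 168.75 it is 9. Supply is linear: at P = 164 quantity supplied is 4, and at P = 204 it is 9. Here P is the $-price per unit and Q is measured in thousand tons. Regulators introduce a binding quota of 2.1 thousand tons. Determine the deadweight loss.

$114.03 thousand

Demand slope = (168.75 − 193.75)/(9 − 4) = −5, so P = 213.75 − 5Q.
Supply slope = (204 − 164)/(9 − 4) = 8, so P = 132 + 8Q.
Competitive equilibrium: 213.75 − 5Q = 132 + 8Q → Q* = 6.2885, P* = 182.3077.
At Q = 2.1: demand price = 213.75 − 5·2.1 = 203.25; supply price = 132 + 8·2.1 = 148.8.
ΔQ = 6.2885 − 2.1 = 4.1885; wedge = 203.25 − 148.8 = 54.45.
DWL = ½ × 4.1885 × 54.45 = $114.03 thousand.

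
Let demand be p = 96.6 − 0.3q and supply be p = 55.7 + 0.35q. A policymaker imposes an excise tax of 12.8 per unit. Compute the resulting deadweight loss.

126.03

Competitive equilibrium: 96.6 − 0.3q = 55.7 + 0.35q → q* = 62.9231, p* = 77.7231.
With the tax, the buyer price exceeds the seller price by 12.8: (96.6 − 0.3q) − (55.7 + 0.35q) = 12.8 → q' = 43.2308.
Δq = 62.9231 − 43.2308 = 19.6923; the wedge equals the tax, 12.8.
Deadweight loss = ½ × 19.6923 × 12.8 = 126.03.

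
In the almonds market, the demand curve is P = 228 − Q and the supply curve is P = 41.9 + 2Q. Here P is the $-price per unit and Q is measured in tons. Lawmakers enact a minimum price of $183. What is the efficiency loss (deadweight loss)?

Competitive equilibrium: 228 − Q = 41.9 + 2Q → Q* = 62.0333, P* = 165.9667.
At the floor P = 183, quantity demanded = (228 − 183)/1 = 45.
Sellers' marginal cost at Q' = 45: 41.9 + 2·45 = 131.9.
ΔQ = 62.0333 − 45 = 17.0333; wedge = 183 − 131.9 = 51.1.
Welfare loss = ½ × 17.0333 × 51.1 = $435.20.

$435.20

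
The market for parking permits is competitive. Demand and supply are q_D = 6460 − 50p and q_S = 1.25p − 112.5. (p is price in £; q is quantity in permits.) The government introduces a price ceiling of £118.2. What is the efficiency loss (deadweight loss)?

In inverse form: demand p = 129.2 − 0.02q, supply p = 90 + 0.8q.
Competitive equilibrium: 129.2 − 0.02q = 90 + 0.8q → q* = 47.8049, p* = 128.2439.
At the ceiling p = 118.2, quantity supplied = (118.2 − 90)/0.8 = 35.25.
Willingness to pay at q' = 35.25: 129.2 − 0.02·35.25 = 128.495.
Δq = 47.8049 − 35.25 = 12.5549; wedge = 128.495 − 118.2 = 10.295.
Welfare loss = ½ × 12.5549 × 10.295 = £64.63.

£64.63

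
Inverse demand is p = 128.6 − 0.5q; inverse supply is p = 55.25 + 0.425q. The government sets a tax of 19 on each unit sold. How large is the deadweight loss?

195.14

Competitive equilibrium: 128.6 − 0.5q = 55.25 + 0.425q → q* = 79.2973, p* = 88.95135.
With the tax, the buyer price exceeds the seller price by 19: (128.6 − 0.5q) − (55.25 + 0.425q) = 19 → q' = 58.75676.
Δq = 79.2973 − 58.75676 = 20.54054; the wedge equals the tax, 19.
The triangle = ½ × 20.54054 × 19 = 195.14.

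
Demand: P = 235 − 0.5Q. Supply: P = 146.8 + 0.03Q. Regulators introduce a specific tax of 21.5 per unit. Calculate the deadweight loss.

436.08

Competitive equilibrium: 235 − 0.5Q = 146.8 + 0.03Q → Q* = 166.4151, P* = 151.7925.
With the tax, the buyer price exceeds the seller price by 21.5: (235 − 0.5Q) − (146.8 + 0.03Q) = 21.5 → Q' = 125.8491.
ΔQ = 166.4151 − 125.8491 = 40.566; the wedge equals the tax, 21.5.
Welfare loss = ½ × 40.566 × 21.5 = 436.08.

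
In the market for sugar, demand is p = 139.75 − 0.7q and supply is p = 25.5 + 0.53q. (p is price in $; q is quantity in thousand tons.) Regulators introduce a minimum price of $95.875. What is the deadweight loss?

$561.19 thousand

Competitive equilibrium: 139.75 − 0.7q = 25.5 + 0.53q → q* = 92.8862, p* = 74.7297.
At the floor p = 95.875, quantity demanded = (139.75 − 95.875)/0.7 = 62.6786.
Sellers' marginal cost at q' = 62.6786: 25.5 + 0.53·62.6786 = 58.7197.
Δq = 92.8862 − 62.6786 = 30.2076; wedge = 95.875 − 58.7197 = 37.1553.
The triangle = ½ × 30.2076 × 37.1553 = $561.19 thousand.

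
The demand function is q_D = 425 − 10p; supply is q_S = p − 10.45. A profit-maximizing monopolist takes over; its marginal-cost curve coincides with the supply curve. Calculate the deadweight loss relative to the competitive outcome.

In inverse form: demand p = 42.5 − 0.1q, supply p = 10.45 + q.
Competitive equilibrium: 42.5 − 0.1q = 10.45 + q → q* = 29.1364, p* = 39.5864.
Marginal revenue: MR = 42.5 − 0.2q. Set MR = MC: 42.5 − 0.2q = 10.45 + q → q_m = 26.7083.
Price p_m = 42.5 − 0.1·26.7083 = 39.8292; MC(q_m) = 10.45 + 1·26.7083 = 37.1583.
Competitive q* = 29.1364, so Δq = 2.4281; wedge = 39.8292 − 37.1583 = 2.6709.
Welfare loss = ½ × 2.4281 × 2.6709 = 3.24.

3.24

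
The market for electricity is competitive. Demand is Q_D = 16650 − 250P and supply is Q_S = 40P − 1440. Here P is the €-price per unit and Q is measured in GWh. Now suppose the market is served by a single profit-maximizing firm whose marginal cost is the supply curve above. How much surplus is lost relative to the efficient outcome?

€237.20

In inverse form: demand P = 66.6 − 0.004Q, supply P = 36 + 0.025Q.
Competitive equilibrium: 66.6 − 0.004Q = 36 + 0.025Q → Q* = 1055.1724, P* = 62.3793.
Marginal revenue: MR = 66.6 − 0.008Q. Set MR = MC: 66.6 − 0.008Q = 36 + 0.025Q → Q_m = 927.2727.
Price P_m = 66.6 − 0.004·927.2727 = 62.8909; MC(Q_m) = 36 + 0.025·927.2727 = 59.1818.
Competitive Q* = 1055.1724, so ΔQ = 127.8997; wedge = 62.8909 − 59.1818 = 3.7091.
DWL = ½ × 127.8997 × 3.7091 = €237.20.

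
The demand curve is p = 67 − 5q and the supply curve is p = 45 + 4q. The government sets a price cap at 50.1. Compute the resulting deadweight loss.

6.15

Competitive equilibrium: 67 − 5q = 45 + 4q → q* = 2.4444, p* = 54.7778.
At the ceiling p = 50.1, quantity supplied = (50.1 − 45)/4 = 1.275.
Willingness to pay at q' = 1.275: 67 − 5·1.275 = 60.625.
Δq = 2.4444 − 1.275 = 1.1694; wedge = 60.625 − 50.1 = 10.525.
Deadweight loss = ½ × 1.1694 × 10.525 = 6.15.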